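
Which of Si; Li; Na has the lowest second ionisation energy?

Si

The second ionization energy removes an electron from the +1 ion. For each element: Si⁺ still has 3 valence electrons; Li⁺ is the bare [He] core; Na⁺ is the bare [Ne] core.
Core electrons are held far more tightly than valence electrons, so Na and Li top the IE_2 order.
Approximate IE_2 values (kJ/mol): Si 1577, Li 7298, Na 4562.
So the second ionization energies run Si < Na < Li.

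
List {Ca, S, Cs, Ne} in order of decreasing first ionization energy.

Ne > S > Ca > Cs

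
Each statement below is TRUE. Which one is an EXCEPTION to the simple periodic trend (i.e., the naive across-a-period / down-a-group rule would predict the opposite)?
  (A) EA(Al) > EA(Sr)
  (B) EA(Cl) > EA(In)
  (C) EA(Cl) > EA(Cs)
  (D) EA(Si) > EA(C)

The general trend: electron affinity increases across a period and decreases down a group.
(A) Al (period 3, group 13) vs Sr (period 5, group 2): the stated order agrees with the simple trend.
(B) Cl (period 3, group 17) vs In (period 5, group 13): the stated order agrees with the simple trend.
(C) Cl (period 3, group 17) vs Cs (period 6, group 1): the stated order agrees with the simple trend.
(D) Si (period 3, group 14) vs C (period 2, group 14): the stated order contradicts the simple trend.
The exception is (D): Si's larger, more diffuse 3p orbitals accept an added electron slightly more readily than C's compact 2p.

(D)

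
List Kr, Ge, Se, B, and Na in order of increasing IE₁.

First ionization energy rises across a period (greater Z_eff holds electrons more tightly) and falls down a group (valence electrons are farther from the nucleus).
These span different periods and groups, so the two trends combine.
Ge > Na: the two effects oppose for this pair; the across-period effect wins (762 vs 496 kJ/mol).
B > Ge: period and group pull opposite ways; the down-group shift dominates (801 vs 762 kJ/mol).
Se > B: period and group pull opposite ways; the across-period shift dominates (941 vs 801 kJ/mol).
Kr > Se: both are in period 4; the period trend gives Kr the larger value.
Approximate values (kJ/mol): B 801, Na 496, Ge 762, Se 941, Kr 1351.
So from lowest to highest: Na < Ge < B < Se < Kr.

Na, Ge, B, Se, Kr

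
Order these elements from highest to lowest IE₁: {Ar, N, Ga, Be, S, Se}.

Removing the outermost electron gets harder across a period and easier down a group.
Here both period and group differ, so the two effects have to be weighed against each other.
Be > Ga: period and group pull opposite ways; the down-group shift dominates (900 vs 579 kJ/mol).
Se > Be: the two effects oppose for this pair; the across-period effect wins (941 vs 900 kJ/mol).
S > Se: they share group 16; the group trend gives S the larger value.
N > S: period and group pull opposite ways; the down-group shift dominates (1402 vs 1000 kJ/mol).
Ar > N: the two effects oppose for this pair; the across-period effect wins (1521 vs 1402 kJ/mol).
Tabulated first ionization energy (kJ/mol): Be 900, N 1402, S 1000, Ar 1521, Ga 579, Se 941.
So from highest to lowest: Ar > N > S > Se > Be > Ga.

Ar, N, S, Se, Be, Ga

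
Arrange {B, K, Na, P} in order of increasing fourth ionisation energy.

The fourth ionization energy removes an electron from the +3 ion. For each element: B³⁺ is the bare [He] core; K³⁺ is already 2 electrons into the core; Na³⁺ is already 2 electrons into the core; P³⁺ still has 2 valence electrons.
Core electrons are held far more tightly than valence electrons, so K, Na and B top the IE_4 order.
Approximate IE_4 values (kJ/mol): B 25026, K 5877, Na 9543, P 4964.
Putting it together, IE_4: P < K < Na < B.

P < K < Na < B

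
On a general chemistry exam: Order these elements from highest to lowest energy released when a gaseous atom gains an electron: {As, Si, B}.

Si > As > B

B is in period 2, group 13; Si is in period 3, group 14; As is in period 4, group 15.
Electron affinity generally becomes more exothermic across a period toward the halogens and less exothermic down a group.
A diagonal step moves right (one effect) and down (the opposite effect) at once.
As > B: the two effects oppose for this pair; the across-period effect wins (78 vs 27 kJ/mol).
Si > As: period and group pull opposite ways; the down-group shift dominates (134 vs 78 kJ/mol).
Approximate values (kJ/mol): B 27, Si 134, As 78.
So from highest to lowest: Si > As > B.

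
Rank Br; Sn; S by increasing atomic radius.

S is in period 3, group 16; Br is in period 4, group 17; Sn is in period 5, group 14.
Atomic radius shrinks across a period as nuclear charge pulls the same shell inward, and grows down a group as new shells are added.
Here both period and group differ, so the two effects have to be weighed against each other.
Br > S: period and group pull opposite ways; the down-group shift dominates (114 vs 103 pm).
Sn > Br: relative to Br, both the across-period and down-group shifts push Sn's atomic radius up.
For reference (pm): S 103, Br 114, Sn 140.
So from smallest to largest: S < Br < Sn.

S < Br < Sn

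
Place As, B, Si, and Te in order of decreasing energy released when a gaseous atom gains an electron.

B is in period 2, group 13; Si is in period 3, group 14; As is in period 4, group 15; Te is in period 5, group 16.
Atoms with high Z_eff and room in the valence shell (especially the halogens) have the most exothermic electron affinities.
These sit on a diagonal, where the across-period and down-group effects partly cancel.
As > B: period and group pull opposite ways; the across-period shift dominates (78 vs 27 kJ/mol).
Si > As: period and group pull opposite ways; the down-group shift dominates (134 vs 78 kJ/mol).
Te > Si: period and group pull opposite ways; the across-period shift dominates (190 vs 134 kJ/mol).
Approximate values (kJ/mol): B 27, Si 134, As 78, Te 190.
So from highest to lowest: Te > Si > As > B.

Te, Si, As, B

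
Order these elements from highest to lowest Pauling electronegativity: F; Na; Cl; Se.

F is in period 2, group 17; Na is in period 3, group 1; Cl is in period 3, group 17; Se is in period 4, group 16.
Smaller atoms with higher effective nuclear charge are more electronegative.
Here both period and group differ, so the two effects have to be weighed against each other.
Se > Na: period and group pull opposite ways; the across-period shift dominates (2.55 vs 0.93).
Cl > Se: relative to Se, both the across-period and down-group shifts push Cl's electronegativity up.
F > Cl: F sits above Cl in group 17, so the down-group effect alone puts F higher.
Approximate values (Pauling): F 3.98, Na 0.93, Cl 3.16, Se 2.55.
So from highest to lowest: F > Cl > Se > Na.

F > Cl > Se > Na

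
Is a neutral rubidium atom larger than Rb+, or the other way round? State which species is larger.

Rb

Forming Rb+ removes 1 electron from Rb. Fewer electrons for the same nuclear charge means less shielding and a higher Z_eff on the remaining electrons, and for main-group metals the entire outer shell is lost.
A cation is smaller than its parent atom: Rb+ < Rb.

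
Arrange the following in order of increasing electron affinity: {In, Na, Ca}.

Ca < In < Na

Na is in period 3, group 1; Ca is in period 4, group 2; In is in period 5, group 13.
Adding an electron releases more energy for atoms nearer the top right (short of the noble gases).
These sit on a diagonal, where the across-period and down-group effects partly cancel.
In > Ca: the two effects oppose for this pair; the across-period effect wins (29 vs 2 kJ/mol).
Na > In: the two effects oppose for this pair; the down-group effect wins (53 vs 29 kJ/mol).
Tabulated electron affinity (kJ/mol): Na 53, Ca 2, In 29.
So from lowest to highest: Ca < In < Na.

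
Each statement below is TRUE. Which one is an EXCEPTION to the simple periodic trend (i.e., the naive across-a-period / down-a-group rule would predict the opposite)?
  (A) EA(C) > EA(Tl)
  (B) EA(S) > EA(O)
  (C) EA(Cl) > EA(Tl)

(B)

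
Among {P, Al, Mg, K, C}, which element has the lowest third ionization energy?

After 2 electrons have been removed, what remains? P²⁺ still has 3 valence electrons; Al²⁺ still has 1 valence electron; Mg²⁺ is the bare [Ne] core; K²⁺ is already 1 electron into the core; C²⁺ still has 2 valence electrons.
Usually core removal costs more than valence removal, but here the competition is close: a tightly held n=2 valence electron can cost more to remove than an n=3 core electron, so the actual values have to decide it.
Valence configurations: P²⁺ [Ne]3s²3p¹, Al²⁺ [Ne]3s¹, C²⁺ [He]2s².
Approximate IE_3 values (kJ/mol): P 2914, Al 2745, Mg 7733, K 4420, C 4620.
Overall IE_3 order: Al < P < K < C < Mg.

Al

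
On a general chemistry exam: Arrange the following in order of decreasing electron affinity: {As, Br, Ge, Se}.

Ge is in period 4, group 14; As is in period 4, group 15; Se is in period 4, group 16; Br is in period 4, group 17.
Adding an electron releases more energy for atoms nearer the top right (short of the noble gases).
All lie in period 4; the across-period trend (electron affinity increases left to right) applies, with the exception below.
Note the exception: Ge has a higher electron affinity than As, contrary to the simple trend — adding an electron to As's half-filled 4p³ is unfavourable, so Ge (4p²) has the more exothermic EA.
Tabulated electron affinity (kJ/mol): Ge 119, As 78, Se 195, Br 325.
So from highest to lowest: Br > Se > Ge > As.

Br > Se > Ge > As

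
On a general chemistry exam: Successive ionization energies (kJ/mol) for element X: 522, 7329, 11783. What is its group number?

Group 1

Look for the largest jump between consecutive ionization energies: IE2/IE1 ≈ 14.0, far larger than any earlier ratio.
That jump marks the point where a core electron is being removed. So the atom has 1 valence electron.
A main-group element with 1 valence electron is in group 1.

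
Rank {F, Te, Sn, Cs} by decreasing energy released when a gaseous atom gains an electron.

F > Te > Sn > Cs

F is in period 2, group 17; Sn is in period 5, group 14; Te is in period 5, group 16; Cs is in period 6, group 1.
Electron affinity generally becomes more exothermic across a period toward the halogens and less exothermic down a group.
Here both period and group differ, so the two effects have to be weighed against each other.
Sn > Cs: relative to Cs, both the across-period and down-group shifts push Sn's electron affinity up.
Te > Sn: both are in period 5; the period trend gives Te the larger value.
F > Te: relative to Te, both the across-period and down-group shifts push F's electron affinity up.
Tabulated electron affinity (kJ/mol): F 328, Sn 107, Te 190, Cs 46.
So from highest to lowest: F > Te > Sn > Cs.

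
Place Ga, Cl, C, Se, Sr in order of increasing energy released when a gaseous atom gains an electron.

C is in period 2, group 14; Cl is in period 3, group 17; Ga is in period 4, group 13; Se is in period 4, group 16; Sr is in period 5, group 2.
Electron affinity generally becomes more exothermic across a period toward the halogens and less exothermic down a group.
These span different periods and groups, so the two trends combine.
Ga > Sr: both effects reinforce here, so Ga is clearly the higher of the two.
C > Ga: both effects reinforce here, so C is clearly the higher of the two.
Se > C: period and group pull opposite ways; the across-period shift dominates (195 vs 122 kJ/mol).
Cl > Se: relative to Se, both the across-period and down-group shifts push Cl's electron affinity up.
Approximate values (kJ/mol): C 122, Cl 349, Ga 29, Se 195, Sr 5.
So from lowest to highest: Sr < Ga < C < Se < Cl.

Sr < Ga < C < Se < Cl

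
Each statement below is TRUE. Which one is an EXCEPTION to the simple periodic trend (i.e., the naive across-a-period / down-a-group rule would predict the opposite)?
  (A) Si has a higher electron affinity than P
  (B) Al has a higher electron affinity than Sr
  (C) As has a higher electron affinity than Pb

(A)

The general trend: electron affinity increases across a period and decreases down a group.
(A) Si (period 3, group 14) vs P (period 3, group 15): the stated order contradicts the simple trend.
(B) Al (period 3, group 13) vs Sr (period 5, group 2): the stated order agrees with the simple trend.
(C) As (period 4, group 15) vs Pb (period 6, group 14): the stated order agrees with the simple trend.
The exception is (A): adding an electron to P's half-filled 3p³ is unfavourable, so Si (3p²) has the more exothermic EA.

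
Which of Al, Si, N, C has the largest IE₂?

N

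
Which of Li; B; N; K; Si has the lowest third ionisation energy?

Si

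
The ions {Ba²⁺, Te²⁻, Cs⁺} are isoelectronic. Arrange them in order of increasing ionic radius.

All of these have 54 electrons, so size is governed by nuclear charge alone: the more protons, the stronger the pull on the same electron cloud, and the smaller the ion.
Nuclear charges: Ba²⁺ (Z=56), Cs⁺ (Z=55), Te²⁻ (Z=52).
Smallest to largest: Ba²⁺ < Cs⁺ < Te²⁻.

Ba²⁺ < Cs⁺ < Te²⁻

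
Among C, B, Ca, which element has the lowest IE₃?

B

The third ionization energy removes an electron from the +2 ion. For each element: C²⁺ still has 2 valence electrons; B²⁺ still has 1 valence electron; Ca²⁺ is the bare [Ar] core.
Core electrons are held far more tightly than valence electrons, so Ca tops the IE_3 order.
Valence configurations: C²⁺ [He]2s², B²⁺ [He]2s¹.
The numbers (kJ/mol): C 4620, B 3660, Ca 4912.
Overall IE_3 order: B < C < Ca.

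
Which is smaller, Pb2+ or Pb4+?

Both ions have Z = 82 protons, but Pb4+ has lost more electrons, so its remaining electrons feel a larger effective nuclear charge per electron and are pulled in more tightly.
Higher positive charge → smaller ion, so Pb2+ > Pb4+.

Pb4+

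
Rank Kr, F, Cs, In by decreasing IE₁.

F is in period 2, group 17; Kr is in period 4, group 18; In is in period 5, group 13; Cs is in period 6, group 1.
IE₁ increases left→right with effective nuclear charge and decreases top→bottom as the valence shell moves farther out.
Neither a single period nor a single group — weigh both effects.
In > Cs: relative to Cs, both the across-period and down-group shifts push In's first ionization energy up.
Kr > In: relative to In, both the across-period and down-group shifts push Kr's first ionization energy up.
F > Kr: the two effects oppose for this pair; the down-group effect wins (1681 vs 1351 kJ/mol).
Approximate values (kJ/mol): F 1681, Kr 1351, In 558, Cs 376.
So from highest to lowest: F > Kr > In > Cs.

F > Kr > In > Cs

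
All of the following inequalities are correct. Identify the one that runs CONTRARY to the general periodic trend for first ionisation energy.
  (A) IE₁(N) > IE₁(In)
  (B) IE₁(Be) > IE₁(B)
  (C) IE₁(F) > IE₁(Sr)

(B)

The general trend: first ionisation energy increases across a period and decreases down a group.
(A) N (period 2, group 15) vs In (period 5, group 13): the stated order agrees with the simple trend.
(B) Be (period 2, group 2) vs B (period 2, group 13): the stated order contradicts the simple trend.
(C) F (period 2, group 17) vs Sr (period 5, group 2): the stated order agrees with the simple trend.
The exception is (B): removing B's lone 2p electron is easier than breaking Be's filled 2s².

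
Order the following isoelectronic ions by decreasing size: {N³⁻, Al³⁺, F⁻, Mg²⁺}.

All of these have 10 electrons, so size is governed by nuclear charge alone: the more protons, the stronger the pull on the same electron cloud, and the smaller the ion.
Nuclear charges: Al³⁺ (Z=13), Mg²⁺ (Z=12), F⁻ (Z=9), N³⁻ (Z=7).
Largest to smallest: N³⁻ > F⁻ > Mg²⁺ > Al³⁺.

N³⁻ > F⁻ > Mg²⁺ > Al³⁺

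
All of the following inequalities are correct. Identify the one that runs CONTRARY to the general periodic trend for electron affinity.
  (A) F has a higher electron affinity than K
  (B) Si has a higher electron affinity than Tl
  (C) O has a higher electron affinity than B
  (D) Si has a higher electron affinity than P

The general trend: electron affinity increases across a period and decreases down a group.
(A) F (period 2, group 17) vs K (period 4, group 1): the stated order agrees with the simple trend.
(B) Si (period 3, group 14) vs Tl (period 6, group 13): the stated order agrees with the simple trend.
(C) O (period 2, group 16) vs B (period 2, group 13): the stated order agrees with the simple trend.
(D) Si (period 3, group 14) vs P (period 3, group 15): the stated order contradicts the simple trend.
The exception is (D): adding an electron to P's half-filled 3p³ is unfavourable, so Si (3p²) has the more exothermic EA.

(D)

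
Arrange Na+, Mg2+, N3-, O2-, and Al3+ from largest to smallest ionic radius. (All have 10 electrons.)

N3-, O2-, Na+, Mg2+, Al3+

All of these have 10 electrons, so size is governed by nuclear charge alone: the more protons, the stronger the pull on the same electron cloud, and the smaller the ion.
Nuclear charges: Al3+ (Z=13), Mg2+ (Z=12), Na+ (Z=11), O2- (Z=8), N3- (Z=7).
Largest to smallest: N3- > O2- > Na+ > Mg2+ > Al3+.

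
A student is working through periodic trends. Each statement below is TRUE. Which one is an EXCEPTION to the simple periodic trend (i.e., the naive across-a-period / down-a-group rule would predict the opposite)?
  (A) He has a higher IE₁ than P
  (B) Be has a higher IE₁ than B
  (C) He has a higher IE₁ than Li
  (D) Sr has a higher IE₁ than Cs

(B)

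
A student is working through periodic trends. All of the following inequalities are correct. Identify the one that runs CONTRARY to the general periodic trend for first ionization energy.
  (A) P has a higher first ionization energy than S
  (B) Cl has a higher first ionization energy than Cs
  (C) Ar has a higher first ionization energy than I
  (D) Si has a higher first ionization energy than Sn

(A)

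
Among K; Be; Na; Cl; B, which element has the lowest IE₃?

B

IE_3 is the cost of taking one more electron from the +2 cation: K²⁺ is already 1 electron into the core; Be²⁺ is the bare [He] core; Na²⁺ is already 1 electron into the core; Cl²⁺ still has 5 valence electrons; B²⁺ still has 1 valence electron.
Core electrons are held far more tightly than valence electrons, so K, Na and Be top the IE_3 order.
Valence configurations: Cl²⁺ [Ne]3s²3p³, B²⁺ [He]2s¹.
The numbers (kJ/mol): K 4420, Be 14849, Na 6910, Cl 3822, B 3660.
Hence IE_3: B < Cl < K < Na < Be.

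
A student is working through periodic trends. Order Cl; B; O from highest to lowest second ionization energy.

Consider each +1 ion: Cl⁺ still has 6 valence electrons; B⁺ still has 2 valence electrons; O⁺ still has 5 valence electrons.
All are still removing valence electrons, so compare the +1 ions as you would atoms: IE_2 generally rises across a period (higher Z_eff) and falls down a group (larger shell), subject to the usual subshell exceptions.
Valence configurations: Cl⁺ [Ne]3s²3p⁴, B⁺ [He]2s², O⁺ [He]2s²2p³.
Approximate IE_2 values (kJ/mol): Cl 2298, B 2427, O 3388.
Hence IE_2: Cl < B < O.

O, B, Cl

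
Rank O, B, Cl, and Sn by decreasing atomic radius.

Sn > Cl > B > O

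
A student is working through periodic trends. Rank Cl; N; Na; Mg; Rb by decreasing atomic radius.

Rb, Na, Mg, Cl, N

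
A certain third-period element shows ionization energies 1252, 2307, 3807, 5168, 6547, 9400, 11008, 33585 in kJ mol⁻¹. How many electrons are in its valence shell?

7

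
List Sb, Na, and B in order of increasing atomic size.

Atomic radius shrinks across a period as nuclear charge pulls the same shell inward, and grows down a group as new shells are added.
Here both period and group differ, so the two effects have to be weighed against each other.
Sb > B: period and group pull opposite ways; the down-group shift dominates (140 vs 85 pm).
Na > Sb: the two effects oppose for this pair; the across-period effect wins (155 vs 140 pm).
Tabulated atomic radius (pm): B 85, Na 155, Sb 140.
So from smallest to largest: B < Sb < Na.

B, Sb, Na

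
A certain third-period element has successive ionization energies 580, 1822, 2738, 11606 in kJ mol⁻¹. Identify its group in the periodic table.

Look for the largest jump between consecutive ionization energies: IE4/IE3 ≈ 4.2, far larger than any earlier ratio.
That jump marks the point where a core electron is being removed. So the atom has 3 valence electrons.
A main-group element with 3 valence electrons is in group 13.

Group 13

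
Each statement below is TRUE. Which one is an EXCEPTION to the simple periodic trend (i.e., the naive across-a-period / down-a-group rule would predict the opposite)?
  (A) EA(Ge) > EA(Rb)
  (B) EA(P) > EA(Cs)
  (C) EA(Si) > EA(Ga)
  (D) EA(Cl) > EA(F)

(D)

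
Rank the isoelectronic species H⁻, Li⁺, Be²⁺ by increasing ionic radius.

Be²⁺ < Li⁺ < H⁻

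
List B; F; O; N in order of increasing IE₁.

B < O < N < F

IE₁ increases left→right with effective nuclear charge and decreases top→bottom as the valence shell moves farther out.
All lie in period 2; the across-period trend (first ionization energy increases left to right) applies, with the exception below.
Note the exception: N has a higher first ionization energy than O, contrary to the simple trend — pairing an electron in O's 2p⁴ costs repulsion energy, so O ionizes more easily than half-filled N (2p³).
For reference (kJ/mol): B 801, N 1402, O 1314, F 1681.
So from lowest to highest: B < O < N < F.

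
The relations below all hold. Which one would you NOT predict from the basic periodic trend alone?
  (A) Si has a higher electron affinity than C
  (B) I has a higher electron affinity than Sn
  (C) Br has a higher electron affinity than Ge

The general trend: electron affinity increases across a period and decreases down a group.
(A) Si (period 3, group 14) vs C (period 2, group 14): the stated order contradicts the simple trend.
(B) I (period 5, group 17) vs Sn (period 5, group 14): the stated order agrees with the simple trend.
(C) Br (period 4, group 17) vs Ge (period 4, group 14): the stated order agrees with the simple trend.
The exception is (A): Si's larger, more diffuse 3p orbitals accept an added electron slightly more readily than C's compact 2p.

(A)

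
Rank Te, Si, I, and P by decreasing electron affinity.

I > Te > Si > P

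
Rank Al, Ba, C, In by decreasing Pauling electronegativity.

C, In, Al, Ba

C is in period 2, group 14; Al is in period 3, group 13; In is in period 5, group 13; Ba is in period 6, group 2.
Electronegativity increases across a period and decreases down a group, tracking effective nuclear charge and atomic size.
Neither a single period nor a single group — weigh both effects.
Al > Ba: relative to Ba, both the across-period and down-group shifts push Al's electronegativity up.
In > Al: this pair runs against the simple trend — see the exception note.
C > In: relative to In, both the across-period and down-group shifts push C's electronegativity up.
Note the exception: In has a higher electronegativity than Al, contrary to the simple trend — poor shielding by filled d (and f) subshells raises the heavier element's effective nuclear charge more than the simple down-group trend predicts.
For reference (Pauling): C 2.55, Al 1.61, In 1.78, Ba 0.89.
So from highest to lowest: C > In > Al > Ba.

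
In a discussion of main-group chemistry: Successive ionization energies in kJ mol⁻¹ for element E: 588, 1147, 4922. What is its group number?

Group 2

Look for the largest jump between consecutive ionization energies: IE3/IE2 ≈ 4.3, far larger than any earlier ratio.
That jump marks the point where a core electron is being removed. So the atom has 2 valence electrons.
A main-group element with 2 valence electrons is in group 2.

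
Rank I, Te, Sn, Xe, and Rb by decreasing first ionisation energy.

Xe > I > Te > Sn > Rb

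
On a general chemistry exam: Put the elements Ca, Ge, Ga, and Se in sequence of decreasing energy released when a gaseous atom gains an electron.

Se > Ge > Ga > Ca

Ca is in period 4, group 2; Ga is in period 4, group 13; Ge is in period 4, group 14; Se is in period 4, group 16.
EA tends to increase across a period and decrease down a group, though the pattern is less regular than for IE or radius.
All lie in period 4, so electron affinity increases left to right.
So from highest to lowest: Se > Ge > Ga > Ca.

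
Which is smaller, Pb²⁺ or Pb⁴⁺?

Pb⁴⁺

Both ions have Z = 82 protons, but Pb⁴⁺ has lost more electrons, so its remaining electrons feel a larger effective nuclear charge per electron and are pulled in more tightly.
Higher positive charge → smaller ion, so Pb²⁺ > Pb⁴⁺.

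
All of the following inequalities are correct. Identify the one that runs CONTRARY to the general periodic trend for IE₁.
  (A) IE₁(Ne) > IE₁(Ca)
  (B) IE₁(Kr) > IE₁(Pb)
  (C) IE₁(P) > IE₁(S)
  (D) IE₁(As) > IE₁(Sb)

(C)

The general trend: IE₁ increases across a period and decreases down a group.
(A) Ne (period 2, group 18) vs Ca (period 4, group 2): the stated order agrees with the simple trend.
(B) Kr (period 4, group 18) vs Pb (period 6, group 14): the stated order agrees with the simple trend.
(C) P (period 3, group 15) vs S (period 3, group 16): the stated order contradicts the simple trend.
(D) As (period 4, group 15) vs Sb (period 5, group 15): the stated order agrees with the simple trend.
The exception is (C): S (3p⁴) ionizes more easily than half-filled P (3p³) because the paired 3p electron in S is pushed out by e⁻–e⁻ repulsion.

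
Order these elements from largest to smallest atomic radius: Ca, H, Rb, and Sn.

Rb, Ca, Sn, H

H is in period 1, group 1; Ca is in period 4, group 2; Rb is in period 5, group 1; Sn is in period 5, group 14.
Moving right in a period, electrons are added to the same shell under a stronger nuclear pull, so atoms get smaller; moving down, a new shell is opened and atoms get larger.
Here both period and group differ, so the two effects have to be weighed against each other.
Sn > H: the two effects oppose for this pair; the down-group effect wins (140 vs 32 pm).
Ca > Sn: the two effects oppose for this pair; the across-period effect wins (171 vs 140 pm).
Rb > Ca: relative to Ca, both the across-period and down-group shifts push Rb's atomic radius up.
Tabulated atomic radius (pm): H 32, Ca 171, Rb 210, Sn 140.
So from largest to smallest: Rb > Ca > Sn > H.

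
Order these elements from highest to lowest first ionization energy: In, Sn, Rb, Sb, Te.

Te > Sb > Sn > In > Rb

Rb is in period 5, group 1; In is in period 5, group 13; Sn is in period 5, group 14; Sb is in period 5, group 15; Te is in period 5, group 16.
Removing the outermost electron gets harder across a period and easier down a group.
All lie in period 5, so first ionization energy increases left to right.
So from highest to lowest: Te > Sb > Sn > In > Rb.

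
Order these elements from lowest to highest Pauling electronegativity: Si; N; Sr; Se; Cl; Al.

N is in period 2, group 15; Al is in period 3, group 13; Si is in period 3, group 14; Cl is in period 3, group 17; Se is in period 4, group 16; Sr is in period 5, group 2.
Atoms toward the upper right of the periodic table pull bonding electrons most strongly.
Neither a single period nor a single group — weigh both effects.
Al > Sr: relative to Sr, both the across-period and down-group shifts push Al's electronegativity up.
Si > Al: both are in period 3; the period trend gives Si the larger value.
Se > Si: period and group pull opposite ways; the across-period shift dominates (2.55 vs 1.90).
N > Se: period and group pull opposite ways; the down-group shift dominates (3.04 vs 2.55).
Cl > N: the two effects oppose for this pair; the across-period effect wins (3.16 vs 3.04).
Tabulated electronegativity (Pauling): N 3.04, Al 1.61, Si 1.90, Cl 3.16, Se 2.55, Sr 0.95.
So from lowest to highest: Sr < Al < Si < Se < N < Cl.

Sr, Al, Si, Se, N, Cl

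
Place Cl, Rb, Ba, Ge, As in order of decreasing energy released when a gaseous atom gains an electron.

Cl is in period 3, group 17; Ge is in period 4, group 14; As is in period 4, group 15; Rb is in period 5, group 1; Ba is in period 6, group 2.
Adding an electron releases more energy for atoms nearer the top right (short of the noble gases).
Neither a single period nor a single group — weigh both effects.
Rb > Ba: period and group pull opposite ways; the down-group shift dominates (47 vs 14 kJ/mol).
As > Rb: relative to Rb, both the across-period and down-group shifts push As's electron affinity up.
Ge > As: this pair runs against the simple trend — see the exception note.
Cl > Ge: both effects reinforce here, so Cl is clearly the higher of the two.
Note the exception: Ge has a higher electron affinity than As, contrary to the simple trend — adding an electron to As's half-filled 4p³ is unfavourable, so Ge (4p²) has the more exothermic EA.
For reference (kJ/mol): Cl 349, Ge 119, As 78, Rb 47, Ba 14.
So from highest to lowest: Cl > Ge > As > Rb > Ba.

Cl > Ge > As > Rb > Ba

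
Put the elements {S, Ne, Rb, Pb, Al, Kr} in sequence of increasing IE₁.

IE₁ increases left→right with effective nuclear charge and decreases top→bottom as the valence shell moves farther out.
Here both period and group differ, so the two effects have to be weighed against each other.
Al > Rb: both effects reinforce here, so Al is clearly the higher of the two.
Pb > Al: period and group pull opposite ways; the across-period shift dominates (716 vs 578 kJ/mol).
S > Pb: relative to Pb, both the across-period and down-group shifts push S's first ionization energy up.
Kr > S: the two effects oppose for this pair; the across-period effect wins (1351 vs 1000 kJ/mol).
Ne > Kr: Ne sits above Kr in group 18, so the down-group effect alone puts Ne higher.
Tabulated first ionization energy (kJ/mol): Ne 2081, Al 578, S 1000, Kr 1351, Rb 403, Pb 716.
So from lowest to highest: Rb < Al < Pb < S < Kr < Ne.

Rb, Al, Pb, S, Kr, Ne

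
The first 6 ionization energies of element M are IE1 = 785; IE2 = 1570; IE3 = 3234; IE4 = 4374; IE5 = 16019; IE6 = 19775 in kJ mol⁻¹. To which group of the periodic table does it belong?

Group 14

Look for the largest jump between consecutive ionization energies: IE5/IE4 ≈ 3.7, far larger than any earlier ratio.
That jump marks the point where a core electron is being removed. So the atom has 4 valence electrons.
A main-group element with 4 valence electrons is in group 14.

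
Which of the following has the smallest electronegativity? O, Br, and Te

Te

O is in period 2, group 16; Br is in period 4, group 17; Te is in period 5, group 16.
Atoms toward the upper right of the periodic table pull bonding electrons most strongly.
Neither a single period nor a single group — weigh both effects.
Br > Te: relative to Te, both the across-period and down-group shifts push Br's electronegativity up.
O > Br: the two effects oppose for this pair; the down-group effect wins (3.44 vs 2.96).
For reference (Pauling): O 3.44, Br 2.96, Te 2.10.
The smallest electronegativity among these belongs to Te.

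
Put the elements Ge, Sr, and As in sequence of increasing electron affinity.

Sr < As < Ge

Atoms with high Z_eff and room in the valence shell (especially the halogens) have the most exothermic electron affinities.
Here both period and group differ, so the two effects have to be weighed against each other.
As > Sr: both effects reinforce here, so As is clearly the higher of the two.
Ge > As: this pair runs against the simple trend — see the exception note.
Note the exception: Ge has a higher electron affinity than As, contrary to the simple trend — adding an electron to As's half-filled 4p³ is unfavourable, so Ge (4p²) has the more exothermic EA.
Tabulated electron affinity (kJ/mol): Ge 119, As 78, Sr 5.
So from lowest to highest: Sr < As < Ge.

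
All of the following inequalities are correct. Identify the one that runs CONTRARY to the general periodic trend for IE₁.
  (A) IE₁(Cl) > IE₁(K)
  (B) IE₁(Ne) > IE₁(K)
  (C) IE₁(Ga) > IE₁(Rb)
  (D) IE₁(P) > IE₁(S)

The general trend: IE₁ increases across a period and decreases down a group.
(A) Cl (period 3, group 17) vs K (period 4, group 1): the stated order agrees with the simple trend.
(B) Ne (period 2, group 18) vs K (period 4, group 1): the stated order agrees with the simple trend.
(C) Ga (period 4, group 13) vs Rb (period 5, group 1): the stated order agrees with the simple trend.
(D) P (period 3, group 15) vs S (period 3, group 16): the stated order contradicts the simple trend.
The exception is (D): S (3p⁴) ionizes more easily than half-filled P (3p³) because the paired 3p electron in S is pushed out by e⁻–e⁻ repulsion.

(D)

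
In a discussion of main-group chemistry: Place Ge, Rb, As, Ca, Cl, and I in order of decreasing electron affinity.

Cl, I, Ge, As, Rb, Ca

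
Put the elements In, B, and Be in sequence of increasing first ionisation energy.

Be is in period 2, group 2; B is in period 2, group 13; In is in period 5, group 13.
First ionization energy rises across a period (greater Z_eff holds electrons more tightly) and falls down a group (valence electrons are farther from the nucleus).
Neither a single period nor a single group — weigh both effects.
B > In: B sits above In in group 13, so the down-group effect alone puts B higher.
Be > B: this pair runs against the simple trend — see the exception note.
Note the exception: Be has a higher first ionization energy than B, contrary to the simple trend — removing B's lone 2p electron is easier than breaking Be's filled 2s².
Approximate values (kJ/mol): Be 900, B 801, In 558.
So from lowest to highest: In < B < Be.

In < B < Be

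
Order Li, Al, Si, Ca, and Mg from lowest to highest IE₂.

The second ionization energy removes an electron from the +1 ion. For each element: Li⁺ is the bare [He] core; Al⁺ still has 2 valence electrons; Si⁺ still has 3 valence electrons; Ca⁺ still has 1 valence electron; Mg⁺ still has 1 valence electron.
Pulling an electron out of a noble-gas core costs far more than removing a remaining valence electron, so Li sits at the high end of IE_2.
Valence configurations: Al⁺ [Ne]3s², Si⁺ [Ne]3s²3p¹, Ca⁺ [Ar]4s¹, Mg⁺ [Ne]3s¹.
Si⁺ loses a lone 3p electron whereas Al⁺ must break into a filled 3s² pair, so IE_2(Al) > IE_2(Si) even though Si has the higher nuclear charge.
Approximate IE_2 values (kJ/mol): Li 7298, Al 1817, Si 1577, Ca 1145, Mg 1451.
Putting it together, IE_2: Ca < Mg < Si < Al < Li.

Ca < Mg < Si < Al < Li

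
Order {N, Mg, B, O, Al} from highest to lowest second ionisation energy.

O > N > B > Al > Mg

IE_2 is the cost of taking one more electron from the +1 cation: N⁺ still has 4 valence electrons; Mg⁺ still has 1 valence electron; B⁺ still has 2 valence electrons; O⁺ still has 5 valence electrons; Al⁺ still has 2 valence electrons.
All are still removing valence electrons, so compare the +1 ions as you would atoms: IE_2 generally rises across a period (higher Z_eff) and falls down a group (larger shell), subject to the usual subshell exceptions.
Valence configurations: N⁺ [He]2s²2p², Mg⁺ [Ne]3s¹, B⁺ [He]2s², O⁺ [He]2s²2p³, Al⁺ [Ne]3s².
Tabulated IE_2 (kJ/mol): N 2856, Mg 1451, B 2427, O 3388, Al 1817.
Overall IE_2 order: Mg < Al < B < N < O.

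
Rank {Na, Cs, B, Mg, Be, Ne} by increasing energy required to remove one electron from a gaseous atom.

IE₁ increases left→right with effective nuclear charge and decreases top→bottom as the valence shell moves farther out.
Neither a single period nor a single group — weigh both effects.
Na > Cs: they share group 1; the group trend gives Na the larger value.
Mg > Na: both are in period 3; the period trend gives Mg the larger value.
B > Mg: both effects reinforce here, so B is clearly the higher of the two.
Be > B: this pair runs against the simple trend — see the exception note.
Ne > Be: both are in period 2; the period trend gives Ne the larger value.
Note the exception: Be has a higher first ionization energy than B, contrary to the simple trend — removing B's lone 2p electron is easier than breaking Be's filled 2s².
Tabulated first ionization energy (kJ/mol): Be 900, B 801, Ne 2081, Na 496, Mg 738, Cs 376.
So from lowest to highest: Cs < Na < Mg < B < Be < Ne.

Cs < Na < Mg < B < Be < Ne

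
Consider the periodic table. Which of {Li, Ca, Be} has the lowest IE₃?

Ca

After 2 electrons have been removed, what remains? Li²⁺ is already 1 electron into the core; Ca²⁺ is the bare [Ar] core; Be²⁺ is the bare [He] core.
All of these are removing an electron from a noble-gas core or deeper; the smaller core (lower principal quantum number) is held far more tightly, and within a period the higher nuclear charge binds the same core more tightly.
Approximate IE_3 values (kJ/mol): Li 11815, Ca 4912, Be 14849.
Putting it together, IE_3: Ca < Li < Be.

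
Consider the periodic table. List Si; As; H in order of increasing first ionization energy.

Si < As < H

H is in period 1, group 1; Si is in period 3, group 14; As is in period 4, group 15.
First ionization energy rises across a period (greater Z_eff holds electrons more tightly) and falls down a group (valence electrons are farther from the nucleus).
Neither a single period nor a single group — weigh both effects.
As > Si: period and group pull opposite ways; the across-period shift dominates (947 vs 786 kJ/mol).
H > As: the two effects oppose for this pair; the down-group effect wins (1312 vs 947 kJ/mol).
For reference (kJ/mol): H 1312, Si 786, As 947.
So from lowest to highest: Si < As < H.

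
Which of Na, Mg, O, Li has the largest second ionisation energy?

The second ionization energy removes an electron from the +1 ion. For each element: Na⁺ is the bare [Ne] core; Mg⁺ still has 1 valence electron; O⁺ still has 5 valence electrons; Li⁺ is the bare [He] core.
Pulling an electron out of a noble-gas core costs far more than removing a remaining valence electron, so Na and Li sit at the high end of IE_2.
Valence configurations: Mg⁺ [Ne]3s¹, O⁺ [He]2s²2p³.
Tabulated IE_2 (kJ/mol): Na 4562, Mg 1451, O 3388, Li 7298.
Overall IE_2 order: Mg < O < Na < Li.

Li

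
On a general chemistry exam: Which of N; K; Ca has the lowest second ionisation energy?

The second ionization energy removes an electron from the +1 ion. For each element: N⁺ still has 4 valence electrons; K⁺ is the bare [Ar] core; Ca⁺ still has 1 valence electron.
Pulling an electron out of a noble-gas core costs far more than removing a remaining valence electron, so K sits at the high end of IE_2.
Valence configurations: N⁺ [He]2s²2p², Ca⁺ [Ar]4s¹.
The numbers (kJ/mol): N 2856, K 3052, Ca 1145.
Overall IE_2 order: Ca < N < K.

Ca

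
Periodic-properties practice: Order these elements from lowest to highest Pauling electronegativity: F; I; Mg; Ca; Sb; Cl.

Ca < Mg < Sb < I < Cl < F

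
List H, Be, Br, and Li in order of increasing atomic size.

Atomic radius shrinks across a period as nuclear charge pulls the same shell inward, and grows down a group as new shells are added.
Neither a single period nor a single group — weigh both effects.
Be > H: the two effects oppose for this pair; the down-group effect wins (102 vs 32 pm).
Br > Be: the two effects oppose for this pair; the down-group effect wins (114 vs 102 pm).
Li > Br: period and group pull opposite ways; the across-period shift dominates (133 vs 114 pm).
Tabulated atomic radius (pm): H 32, Li 133, Be 102, Br 114.
So from smallest to largest: H < Be < Br < Li.

H < Be < Br < Li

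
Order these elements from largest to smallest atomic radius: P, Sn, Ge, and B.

Moving right in a period, electrons are added to the same shell under a stronger nuclear pull, so atoms get smaller; moving down, a new shell is opened and atoms get larger.
These span different periods and groups, so the two trends combine.
P > B: the two effects oppose for this pair; the down-group effect wins (111 vs 85 pm).
Ge > P: relative to P, both the across-period and down-group shifts push Ge's atomic radius up.
Sn > Ge: they share group 14; the group trend gives Sn the larger value.
Tabulated atomic radius (pm): B 85, P 111, Ge 121, Sn 140.
So from largest to smallest: Sn > Ge > P > B.

Sn > Ge > P > B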